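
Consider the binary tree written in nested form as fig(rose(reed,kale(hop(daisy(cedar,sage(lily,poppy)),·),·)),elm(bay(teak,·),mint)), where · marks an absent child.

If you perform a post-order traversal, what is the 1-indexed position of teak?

Post-order visits the left subtree, then the right subtree, then the node.
At fig: go left to rose.
  At rose: go left to reed.
    reed is a leaf — visit reed.
  At rose: go right to kale.
    At kale: go left to hop.
      At hop: go left to daisy.
        At daisy: go left to cedar.
          cedar is a leaf — visit cedar.
        At daisy: go right to sage.
          At sage: go left to lily.
            lily is a leaf — visit lily.
          At sage: go right to poppy.
            poppy is a leaf — visit poppy.
          Visit sage.
        Visit daisy.
      At hop: no right child.
      Visit hop.
    At kale: no right child.
    Visit kale.
  Visit rose.
At fig: go right to elm.
  At elm: go left to bay.
    At bay: go left to teak.
      teak is a leaf — visit teak.
    At bay: no right child.
    Visit bay.
  At elm: go right to mint.
    mint is a leaf — visit mint.
  Visit elm.
Visit fig.
Full post-order sequence: reed, cedar, lily, poppy, sage, daisy, hop, kale, rose, teak, bay, mint, elm, fig.

10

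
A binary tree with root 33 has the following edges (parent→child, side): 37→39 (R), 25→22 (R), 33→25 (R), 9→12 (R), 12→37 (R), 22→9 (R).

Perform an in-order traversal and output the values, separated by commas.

In-order visits the left subtree, then the node, then the right subtree.
At 33: no left child.
Visit 33.
At 33: go right to 25.
  At 25: no left child.
  Visit 25.
  At 25: go right to 22.
    At 22: no left child.
    Visit 22.
    At 22: go right to 9.
      At 9: no left child.
      Visit 9.
      At 9: go right to 12.
        At 12: no left child.
        Visit 12.
        At 12: go right to 37.
          At 37: no left child.
          Visit 37.
          At 37: go right to 39.
            39 is a leaf — visit 39.

33, 25, 22, 9, 12, 37, 39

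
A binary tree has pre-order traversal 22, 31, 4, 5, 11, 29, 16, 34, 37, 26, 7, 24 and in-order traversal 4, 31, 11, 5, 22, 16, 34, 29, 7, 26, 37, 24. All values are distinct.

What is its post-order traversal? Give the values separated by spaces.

4 11 5 31 34 16 7 26 24 37 29 22

The first element of pre-order is the root; it splits in-order into left and right subtrees.
Root 22: left subtree has 4 nodes {4, 31, 11, 5}, right has 7 {16, 34, 29, 7, 26, 37, 24}.
  Root 31: left subtree has 1 node {4}, right has 2 {11, 5}.
    Root 5: left subtree has 1 node {11}, right has 0 { }.
  Root 29: left subtree has 2 nodes {16, 34}, right has 4 {7, 26, 37, 24}.
    Root 16: left subtree has 0 nodes { }, right has 1 {34}.
    Root 37: left subtree has 2 nodes {7, 26}, right has 1 {24}.
      Root 26: left subtree has 1 node {7}, right has 0 { }.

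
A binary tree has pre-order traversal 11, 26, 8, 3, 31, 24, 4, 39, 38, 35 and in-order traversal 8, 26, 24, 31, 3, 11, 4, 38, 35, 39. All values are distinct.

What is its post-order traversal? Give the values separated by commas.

8, 24, 31, 3, 26, 35, 38, 39, 4, 11

The first element of pre-order is the root; it splits in-order into left and right subtrees.
Root 11: left subtree has 5 nodes {8, 26, 24, 31, 3}, right has 4 {4, 38, 35, 39}.
  Root 26: left subtree has 1 node {8}, right has 3 {24, 31, 3}.
    Root 3: left subtree has 2 nodes {24, 31}, right has 0 { }.
      Root 31: left subtree has 1 node {24}, right has 0 { }.
  Root 4: left subtree has 0 nodes { }, right has 3 {38, 35, 39}.
    Root 39: left subtree has 2 nodes {38, 35}, right has 0 { }.
      Root 38: left subtree has 0 nodes { }, right has 1 {35}.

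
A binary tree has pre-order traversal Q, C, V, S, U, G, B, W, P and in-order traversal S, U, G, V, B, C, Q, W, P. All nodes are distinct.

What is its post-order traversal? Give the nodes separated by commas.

G, U, S, B, V, C, P, W, Q

The first element of pre-order is the root; it splits in-order into left and right subtrees.
Root Q: left subtree has 6 nodes {S, U, G, V, B, C}, right has 2 {W, P}.
  Root C: left subtree has 5 nodes {S, U, G, V, B}, right has 0 { }.
    Root V: left subtree has 3 nodes {S, U, G}, right has 1 {B}.
      Root S: left subtree has 0 nodes { }, right has 2 {U, G}.
        Root U: left subtree has 0 nodes { }, right has 1 {G}.
  Root W: left subtree has 0 nodes { }, right has 1 {P}.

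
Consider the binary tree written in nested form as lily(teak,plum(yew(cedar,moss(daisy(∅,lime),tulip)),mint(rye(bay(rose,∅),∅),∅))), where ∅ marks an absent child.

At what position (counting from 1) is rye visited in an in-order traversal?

In-order visits the left subtree, then the node, then the right subtree.
At lily: go left to teak.
  teak is a leaf — visit teak.
Visit lily.
At lily: go right to plum.
  At plum: go left to yew.
    At yew: go left to cedar.
      cedar is a leaf — visit cedar.
    Visit yew.
    At yew: go right to moss.
      At moss: go left to daisy.
        At daisy: no left child.
        Visit daisy.
        At daisy: go right to lime.
          lime is a leaf — visit lime.
      Visit moss.
      At moss: go right to tulip.
        tulip is a leaf — visit tulip.
  Visit plum.
  At plum: go right to mint.
    At mint: go left to rye.
      At rye: go left to bay.
        At bay: go left to rose.
          rose is a leaf — visit rose.
        Visit bay.
        At bay: no right child.
      Visit rye.
      At rye: no right child.
    Visit mint.
    At mint: no right child.
Full in-order sequence: teak, lily, cedar, yew, daisy, lime, moss, tulip, plum, rose, bay, rye, mint.

12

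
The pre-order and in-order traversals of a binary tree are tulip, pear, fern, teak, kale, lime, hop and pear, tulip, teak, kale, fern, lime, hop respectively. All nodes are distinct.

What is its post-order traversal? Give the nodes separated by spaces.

pear kale teak hop lime fern tulip

The first element of pre-order is the root; it splits in-order into left and right subtrees.
Root tulip: left subtree has 1 node {pear}, right has 5 {teak, kale, fern, lime, hop}.
  Root fern: left subtree has 2 nodes {teak, kale}, right has 2 {lime, hop}.
    Root teak: left subtree has 0 nodes { }, right has 1 {kale}.
    Root lime: left subtree has 0 nodes { }, right has 1 {hop}.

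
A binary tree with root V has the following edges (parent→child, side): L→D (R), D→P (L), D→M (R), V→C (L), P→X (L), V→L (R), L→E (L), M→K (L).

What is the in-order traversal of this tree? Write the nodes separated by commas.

In-order visits the left subtree, then the node, then the right subtree.
At V: go left to C.
  C is a leaf — visit C.
Visit V.
At V: go right to L.
  At L: go left to E.
    E is a leaf — visit E.
  Visit L.
  At L: go right to D.
    At D: go left to P.
      At P: go left to X.
        X is a leaf — visit X.
      Visit P.
      At P: no right child.
    Visit D.
    At D: go right to M.
      At M: go left to K.
        K is a leaf — visit K.
      Visit M.
      At M: no right child.

C, V, E, L, X, P, D, K, M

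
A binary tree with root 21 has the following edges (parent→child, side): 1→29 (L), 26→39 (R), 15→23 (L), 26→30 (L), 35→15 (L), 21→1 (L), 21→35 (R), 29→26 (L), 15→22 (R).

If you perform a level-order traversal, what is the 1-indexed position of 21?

1

Level-order visits nodes level by level from the root, left to right within each level.
Level 0: 21
Level 1: 1, 35
Level 2: 29, 15
Level 3: 26, 23, 22
Level 4: 30, 39
Full level-order sequence: 21, 1, 35, 29, 15, 26, 23, 22, 30, 39.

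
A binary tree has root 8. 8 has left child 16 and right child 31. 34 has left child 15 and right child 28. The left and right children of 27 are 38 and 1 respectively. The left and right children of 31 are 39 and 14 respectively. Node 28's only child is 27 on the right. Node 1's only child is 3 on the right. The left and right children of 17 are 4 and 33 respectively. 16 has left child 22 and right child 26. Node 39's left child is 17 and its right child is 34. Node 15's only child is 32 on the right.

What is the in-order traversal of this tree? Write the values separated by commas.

22, 16, 26, 8, 4, 17, 33, 39, 15, 32, 34, 28, 38, 27, 1, 3, 31, 14

In-order visits the left subtree, then the node, then the right subtree.
At 8: go left to 16.
  At 16: go left to 22.
    22 is a leaf — visit 22.
  Visit 16.
  At 16: go right to 26.
    26 is a leaf — visit 26.
Visit 8.
At 8: go right to 31.
  At 31: go left to 39.
    At 39: go left to 17.
      At 17: go left to 4.
        4 is a leaf — visit 4.
      Visit 17.
      At 17: go right to 33.
        33 is a leaf — visit 33.
    Visit 39.
    At 39: go right to 34.
      At 34: go left to 15.
        At 15: no left child.
        Visit 15.
        At 15: go right to 32.
          32 is a leaf — visit 32.
      Visit 34.
      At 34: go right to 28.
        At 28: no left child.
        Visit 28.
        At 28: go right to 27.
          At 27: go left to 38.
            38 is a leaf — visit 38.
          Visit 27.
          At 27: go right to 1.
            At 1: no left child.
            Visit 1.
            At 1: go right to 3.
              3 is a leaf — visit 3.
  Visit 31.
  At 31: go right to 14.
    14 is a leaf — visit 14.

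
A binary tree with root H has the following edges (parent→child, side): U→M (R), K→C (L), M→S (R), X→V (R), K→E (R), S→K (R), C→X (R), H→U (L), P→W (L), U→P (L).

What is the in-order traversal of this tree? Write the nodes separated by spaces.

In-order visits the left subtree, then the node, then the right subtree.
At H: go left to U.
  At U: go left to P.
    At P: go left to W.
      W is a leaf — visit W.
    Visit P.
    At P: no right child.
  Visit U.
  At U: go right to M.
    At M: no left child.
    Visit M.
    At M: go right to S.
      At S: no left child.
      Visit S.
      At S: go right to K.
        At K: go left to C.
          At C: no left child.
          Visit C.
          At C: go right to X.
            At X: no left child.
            Visit X.
            At X: go right to V.
              V is a leaf — visit V.
        Visit K.
        At K: go right to E.
          E is a leaf — visit E.
Visit H.
At H: no right child.

W P U M S C X V K E H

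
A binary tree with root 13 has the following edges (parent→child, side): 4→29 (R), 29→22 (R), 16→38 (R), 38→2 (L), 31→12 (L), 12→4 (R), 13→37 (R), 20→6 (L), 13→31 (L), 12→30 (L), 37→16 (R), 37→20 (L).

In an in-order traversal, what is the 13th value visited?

38

In-order visits the left subtree, then the node, then the right subtree.
At 13: go left to 31.
  At 31: go left to 12.
    At 12: go left to 30.
      30 is a leaf — visit 30.
    Visit 12.
    At 12: go right to 4.
      At 4: no left child.
      Visit 4.
      At 4: go right to 29.
        At 29: no left child.
        Visit 29.
        At 29: go right to 22.
          22 is a leaf — visit 22.
  Visit 31.
  At 31: no right child.
Visit 13.
At 13: go right to 37.
  At 37: go left to 20.
    At 20: go left to 6.
      6 is a leaf — visit 6.
    Visit 20.
    At 20: no right child.
  Visit 37.
  At 37: go right to 16.
    At 16: no left child.
    Visit 16.
    At 16: go right to 38.
      At 38: go left to 2.
        2 is a leaf — visit 2.
      Visit 38.
      At 38: no right child.
Full in-order sequence: 30, 12, 4, 29, 22, 31, 13, 6, 20, 37, 16, 2, 38.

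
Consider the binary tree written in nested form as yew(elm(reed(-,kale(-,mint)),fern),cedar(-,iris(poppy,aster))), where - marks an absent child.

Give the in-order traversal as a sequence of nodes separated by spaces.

reed kale mint elm fern yew cedar poppy iris aster

In-order visits the left subtree, then the node, then the right subtree.
At yew: go left to elm.
  At elm: go left to reed.
    At reed: no left child.
    Visit reed.
    At reed: go right to kale.
      At kale: no left child.
      Visit kale.
      At kale: go right to mint.
        mint is a leaf — visit mint.
  Visit elm.
  At elm: go right to fern.
    fern is a leaf — visit fern.
Visit yew.
At yew: go right to cedar.
  At cedar: no left child.
  Visit cedar.
  At cedar: go right to iris.
    At iris: go left to poppy.
      poppy is a leaf — visit poppy.
    Visit iris.
    At iris: go right to aster.
      aster is a leaf — visit aster.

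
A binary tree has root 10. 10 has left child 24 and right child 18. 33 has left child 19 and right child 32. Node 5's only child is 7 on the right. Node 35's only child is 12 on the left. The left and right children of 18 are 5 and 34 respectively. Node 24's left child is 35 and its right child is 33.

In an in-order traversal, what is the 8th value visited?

In-order visits the left subtree, then the node, then the right subtree.
At 10: go left to 24.
  At 24: go left to 35.
    At 35: go left to 12.
      12 is a leaf — visit 12.
    Visit 35.
    At 35: no right child.
  Visit 24.
  At 24: go right to 33.
    At 33: go left to 19.
      19 is a leaf — visit 19.
    Visit 33.
    At 33: go right to 32.
      32 is a leaf — visit 32.
Visit 10.
At 10: go right to 18.
  At 18: go left to 5.
    At 5: no left child.
    Visit 5.
    At 5: go right to 7.
      7 is a leaf — visit 7.
  Visit 18.
  At 18: go right to 34.
    34 is a leaf — visit 34.
Full in-order sequence: 12, 35, 24, 19, 33, 32, 10, 5, 7, 18, 34.

5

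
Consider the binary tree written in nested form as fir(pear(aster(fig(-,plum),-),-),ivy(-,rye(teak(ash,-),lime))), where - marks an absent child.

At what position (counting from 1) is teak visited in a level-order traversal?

7

Level-order visits nodes level by level from the root, left to right within each level.
Level 0: fir
Level 1: pear, ivy
Level 2: aster, rye
Level 3: fig, teak, lime
Level 4: plum, ash
Full level-order sequence: fir, pear, ivy, aster, rye, fig, teak, lime, plum, ash.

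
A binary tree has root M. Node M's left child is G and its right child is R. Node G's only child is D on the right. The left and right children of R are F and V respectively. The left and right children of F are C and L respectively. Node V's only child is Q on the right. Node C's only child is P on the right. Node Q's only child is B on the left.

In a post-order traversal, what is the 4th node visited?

Post-order visits the left subtree, then the right subtree, then the node.
At M: go left to G.
  At G: no left child.
  At G: go right to D.
    D is a leaf — visit D.
  Visit G.
At M: go right to R.
  At R: go left to F.
    At F: go left to C.
      At C: no left child.
      At C: go right to P.
        P is a leaf — visit P.
      Visit C.
    At F: go right to L.
      L is a leaf — visit L.
    Visit F.
  At R: go right to V.
    At V: no left child.
    At V: go right to Q.
      At Q: go left to B.
        B is a leaf — visit B.
      At Q: no right child.
      Visit Q.
    Visit V.
  Visit R.
Visit M.
Full post-order sequence: D, G, P, C, L, F, B, Q, V, R, M.

C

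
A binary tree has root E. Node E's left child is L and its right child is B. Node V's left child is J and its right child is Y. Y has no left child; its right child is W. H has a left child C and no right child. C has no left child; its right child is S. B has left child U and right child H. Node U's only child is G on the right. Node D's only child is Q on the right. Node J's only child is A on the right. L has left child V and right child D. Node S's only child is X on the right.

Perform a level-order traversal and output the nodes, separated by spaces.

E L B V D U H J Y Q G C A W S X

Level-order visits nodes level by level from the root, left to right within each level.
Level 0: E
Level 1: L, B
Level 2: V, D, U, H
Level 3: J, Y, Q, G, C
Level 4: A, W, S
Level 5: X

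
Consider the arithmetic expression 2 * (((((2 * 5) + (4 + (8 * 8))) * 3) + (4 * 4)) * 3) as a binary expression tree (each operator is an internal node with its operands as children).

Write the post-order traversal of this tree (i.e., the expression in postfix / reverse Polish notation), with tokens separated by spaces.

Post-order on an expression tree gives postfix notation: for each operator, emit left operand, right operand, then the operator.

2 2 5 * 4 8 8 * + + 3 * 4 4 * + 3 * *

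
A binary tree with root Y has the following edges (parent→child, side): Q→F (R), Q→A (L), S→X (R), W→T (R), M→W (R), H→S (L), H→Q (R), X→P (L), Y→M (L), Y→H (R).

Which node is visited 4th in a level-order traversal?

Level-order visits nodes level by level from the root, left to right within each level.
Level 0: Y
Level 1: M, H
Level 2: W, S, Q
Level 3: T, X, A, F
Level 4: P
Full level-order sequence: Y, M, H, W, S, Q, T, X, A, F, P.

W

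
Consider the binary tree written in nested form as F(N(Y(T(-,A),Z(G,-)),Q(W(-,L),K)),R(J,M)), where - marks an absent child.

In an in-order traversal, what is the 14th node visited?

M

In-order visits the left subtree, then the node, then the right subtree.
At F: go left to N.
  At N: go left to Y.
    At Y: go left to T.
      At T: no left child.
      Visit T.
      At T: go right to A.
        A is a leaf — visit A.
    Visit Y.
    At Y: go right to Z.
      At Z: go left to G.
        G is a leaf — visit G.
      Visit Z.
      At Z: no right child.
  Visit N.
  At N: go right to Q.
    At Q: go left to W.
      At W: no left child.
      Visit W.
      At W: go right to L.
        L is a leaf — visit L.
    Visit Q.
    At Q: go right to K.
      K is a leaf — visit K.
Visit F.
At F: go right to R.
  At R: go left to J.
    J is a leaf — visit J.
  Visit R.
  At R: go right to M.
    M is a leaf — visit M.
Full in-order sequence: T, A, Y, G, Z, N, W, L, Q, K, F, J, R, M.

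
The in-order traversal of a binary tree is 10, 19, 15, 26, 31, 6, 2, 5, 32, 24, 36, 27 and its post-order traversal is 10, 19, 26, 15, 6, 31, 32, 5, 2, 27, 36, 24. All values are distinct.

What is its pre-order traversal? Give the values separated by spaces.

The last element of post-order is the root; it splits in-order into left and right subtrees.
Root 24: left subtree has 9 nodes {10, 19, 15, 26, 31, 6, 2, 5, 32}, right has 2 {36, 27}.
  Root 2: left subtree has 6 nodes {10, 19, 15, 26, 31, 6}, right has 2 {5, 32}.
    Root 31: left subtree has 4 nodes {10, 19, 15, 26}, right has 1 {6}.
      Root 15: left subtree has 2 nodes {10, 19}, right has 1 {26}.
        Root 19: left subtree has 1 node {10}, right has 0 { }.
    Root 5: left subtree has 0 nodes { }, right has 1 {32}.
  Root 36: left subtree has 0 nodes { }, right has 1 {27}.

24 2 31 15 19 10 26 6 5 32 36 27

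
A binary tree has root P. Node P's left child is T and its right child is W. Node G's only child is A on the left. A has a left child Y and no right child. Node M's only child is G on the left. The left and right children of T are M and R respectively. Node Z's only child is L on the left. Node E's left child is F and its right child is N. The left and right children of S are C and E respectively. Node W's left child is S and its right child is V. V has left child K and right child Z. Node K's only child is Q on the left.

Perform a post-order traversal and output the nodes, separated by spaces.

Y A G M R T C F N E S Q K L Z V W P

Post-order visits the left subtree, then the right subtree, then the node.
At P: go left to T.
  At T: go left to M.
    At M: go left to G.
      At G: go left to A.
        At A: go left to Y.
          Y is a leaf — visit Y.
        At A: no right child.
        Visit A.
      At G: no right child.
      Visit G.
    At M: no right child.
    Visit M.
  At T: go right to R.
    R is a leaf — visit R.
  Visit T.
At P: go right to W.
  At W: go left to S.
    At S: go left to C.
      C is a leaf — visit C.
    At S: go right to E.
      At E: go left to F.
        F is a leaf — visit F.
      At E: go right to N.
        N is a leaf — visit N.
      Visit E.
    Visit S.
  At W: go right to V.
    At V: go left to K.
      At K: go left to Q.
        Q is a leaf — visit Q.
      At K: no right child.
      Visit K.
    At V: go right to Z.
      At Z: go left to L.
        L is a leaf — visit L.
      At Z: no right child.
      Visit Z.
    Visit V.
  Visit W.
Visit P.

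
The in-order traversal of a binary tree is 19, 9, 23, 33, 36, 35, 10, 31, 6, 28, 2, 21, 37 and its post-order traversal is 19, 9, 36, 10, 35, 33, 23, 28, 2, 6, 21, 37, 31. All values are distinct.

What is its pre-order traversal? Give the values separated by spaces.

The last element of post-order is the root; it splits in-order into left and right subtrees.
Root 31: left subtree has 7 nodes {19, 9, 23, 33, 36, 35, 10}, right has 5 {6, 28, 2, 21, 37}.
  Root 23: left subtree has 2 nodes {19, 9}, right has 4 {33, 36, 35, 10}.
    Root 9: left subtree has 1 node {19}, right has 0 { }.
    Root 33: left subtree has 0 nodes { }, right has 3 {36, 35, 10}.
      Root 35: left subtree has 1 node {36}, right has 1 {10}.
  Root 37: left subtree has 4 nodes {6, 28, 2, 21}, right has 0 { }.
    Root 21: left subtree has 3 nodes {6, 28, 2}, right has 0 { }.
      Root 6: left subtree has 0 nodes { }, right has 2 {28, 2}.
        Root 2: left subtree has 1 node {28}, right has 0 { }.

31 23 9 19 33 35 36 10 37 21 6 2 28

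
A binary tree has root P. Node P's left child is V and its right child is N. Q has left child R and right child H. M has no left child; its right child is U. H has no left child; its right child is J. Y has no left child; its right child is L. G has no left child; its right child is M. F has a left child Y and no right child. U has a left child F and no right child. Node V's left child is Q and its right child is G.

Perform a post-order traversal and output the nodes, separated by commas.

R, J, H, Q, L, Y, F, U, M, G, V, N, P

Post-order visits the left subtree, then the right subtree, then the node.
At P: go left to V.
  At V: go left to Q.
    At Q: go left to R.
      R is a leaf — visit R.
    At Q: go right to H.
      At H: no left child.
      At H: go right to J.
        J is a leaf — visit J.
      Visit H.
    Visit Q.
  At V: go right to G.
    At G: no left child.
    At G: go right to M.
      At M: no left child.
      At M: go right to U.
        At U: go left to F.
          At F: go left to Y.
            At Y: no left child.
            At Y: go right to L.
              L is a leaf — visit L.
            Visit Y.
          At F: no right child.
          Visit F.
        At U: no right child.
        Visit U.
      Visit M.
    Visit G.
  Visit V.
At P: go right to N.
  N is a leaf — visit N.
Visit P.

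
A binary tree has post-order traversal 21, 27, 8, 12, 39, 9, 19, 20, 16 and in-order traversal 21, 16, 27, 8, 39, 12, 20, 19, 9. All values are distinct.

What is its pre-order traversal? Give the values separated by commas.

The last element of post-order is the root; it splits in-order into left and right subtrees.
Root 16: left subtree has 1 node {21}, right has 7 {27, 8, 39, 12, 20, 19, 9}.
  Root 20: left subtree has 4 nodes {27, 8, 39, 12}, right has 2 {19, 9}.
    Root 39: left subtree has 2 nodes {27, 8}, right has 1 {12}.
      Root 8: left subtree has 1 node {27}, right has 0 { }.
    Root 19: left subtree has 0 nodes { }, right has 1 {9}.

16, 21, 20, 39, 8, 27, 12, 19, 9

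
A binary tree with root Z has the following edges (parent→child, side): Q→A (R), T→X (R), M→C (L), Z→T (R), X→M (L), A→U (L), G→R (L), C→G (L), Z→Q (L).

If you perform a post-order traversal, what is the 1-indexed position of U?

Post-order visits the left subtree, then the right subtree, then the node.
At Z: go left to Q.
  At Q: no left child.
  At Q: go right to A.
    At A: go left to U.
      U is a leaf — visit U.
    At A: no right child.
    Visit A.
  Visit Q.
At Z: go right to T.
  At T: no left child.
  At T: go right to X.
    At X: go left to M.
      At M: go left to C.
        At C: go left to G.
          At G: go left to R.
            R is a leaf — visit R.
          At G: no right child.
          Visit G.
        At C: no right child.
        Visit C.
      At M: no right child.
      Visit M.
    At X: no right child.
    Visit X.
  Visit T.
Visit Z.
Full post-order sequence: U, A, Q, R, G, C, M, X, T, Z.

1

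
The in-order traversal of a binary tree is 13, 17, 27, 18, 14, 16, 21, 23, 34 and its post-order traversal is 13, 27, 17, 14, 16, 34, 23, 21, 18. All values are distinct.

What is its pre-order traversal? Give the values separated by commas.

The last element of post-order is the root; it splits in-order into left and right subtrees.
Root 18: left subtree has 3 nodes {13, 17, 27}, right has 5 {14, 16, 21, 23, 34}.
  Root 17: left subtree has 1 node {13}, right has 1 {27}.
  Root 21: left subtree has 2 nodes {14, 16}, right has 2 {23, 34}.
    Root 16: left subtree has 1 node {14}, right has 0 { }.
    Root 23: left subtree has 0 nodes { }, right has 1 {34}.

18, 17, 13, 27, 21, 16, 14, 23, 34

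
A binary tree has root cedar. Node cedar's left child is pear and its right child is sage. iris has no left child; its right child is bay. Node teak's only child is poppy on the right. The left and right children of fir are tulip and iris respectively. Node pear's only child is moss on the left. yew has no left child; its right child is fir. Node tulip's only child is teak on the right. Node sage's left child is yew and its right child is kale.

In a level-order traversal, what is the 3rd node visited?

Level-order visits nodes level by level from the root, left to right within each level.
Level 0: cedar
Level 1: pear, sage
Level 2: moss, yew, kale
Level 3: fir
Level 4: tulip, iris
Level 5: teak, bay
Level 6: poppy
Full level-order sequence: cedar, pear, sage, moss, yew, kale, fir, tulip, iris, teak, bay, poppy.

sage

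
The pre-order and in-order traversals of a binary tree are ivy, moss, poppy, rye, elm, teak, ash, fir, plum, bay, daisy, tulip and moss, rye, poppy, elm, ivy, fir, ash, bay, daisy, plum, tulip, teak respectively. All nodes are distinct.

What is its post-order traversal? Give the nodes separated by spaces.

rye elm poppy moss fir daisy bay tulip plum ash teak ivy

The first element of pre-order is the root; it splits in-order into left and right subtrees.
Root ivy: left subtree has 4 nodes {moss, rye, poppy, elm}, right has 7 {fir, ash, bay, daisy, plum, tulip, teak}.
  Root moss: left subtree has 0 nodes { }, right has 3 {rye, poppy, elm}.
    Root poppy: left subtree has 1 node {rye}, right has 1 {elm}.
  Root teak: left subtree has 6 nodes {fir, ash, bay, daisy, plum, tulip}, right has 0 { }.
    Root ash: left subtree has 1 node {fir}, right has 4 {bay, daisy, plum, tulip}.
      Root plum: left subtree has 2 nodes {bay, daisy}, right has 1 {tulip}.
        Root bay: left subtree has 0 nodes { }, right has 1 {daisy}.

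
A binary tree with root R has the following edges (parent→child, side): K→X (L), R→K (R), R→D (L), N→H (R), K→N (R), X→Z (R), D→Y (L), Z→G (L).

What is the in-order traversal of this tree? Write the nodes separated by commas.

Y, D, R, X, G, Z, K, N, H

In-order visits the left subtree, then the node, then the right subtree.
At R: go left to D.
  At D: go left to Y.
    Y is a leaf — visit Y.
  Visit D.
  At D: no right child.
Visit R.
At R: go right to K.
  At K: go left to X.
    At X: no left child.
    Visit X.
    At X: go right to Z.
      At Z: go left to G.
        G is a leaf — visit G.
      Visit Z.
      At Z: no right child.
  Visit K.
  At K: go right to N.
    At N: no left child.
    Visit N.
    At N: go right to H.
      H is a leaf — visit H.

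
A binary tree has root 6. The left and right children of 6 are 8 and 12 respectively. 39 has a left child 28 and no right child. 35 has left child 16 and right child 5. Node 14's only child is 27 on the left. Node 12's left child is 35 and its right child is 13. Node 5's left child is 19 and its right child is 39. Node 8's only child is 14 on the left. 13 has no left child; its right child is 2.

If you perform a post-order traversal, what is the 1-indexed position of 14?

2

Post-order visits the left subtree, then the right subtree, then the node.
At 6: go left to 8.
  At 8: go left to 14.
    At 14: go left to 27.
      27 is a leaf — visit 27.
    At 14: no right child.
    Visit 14.
  At 8: no right child.
  Visit 8.
At 6: go right to 12.
  At 12: go left to 35.
    At 35: go left to 16.
      16 is a leaf — visit 16.
    At 35: go right to 5.
      At 5: go left to 19.
        19 is a leaf — visit 19.
      At 5: go right to 39.
        At 39: go left to 28.
          28 is a leaf — visit 28.
        At 39: no right child.
        Visit 39.
      Visit 5.
    Visit 35.
  At 12: go right to 13.
    At 13: no left child.
    At 13: go right to 2.
      2 is a leaf — visit 2.
    Visit 13.
  Visit 12.
Visit 6.
Full post-order sequence: 27, 14, 8, 16, 19, 28, 39, 5, 35, 2, 13, 12, 6.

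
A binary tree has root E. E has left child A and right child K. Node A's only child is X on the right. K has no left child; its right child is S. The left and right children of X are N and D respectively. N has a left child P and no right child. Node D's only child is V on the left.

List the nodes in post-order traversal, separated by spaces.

P N V D X A S K E

Post-order visits the left subtree, then the right subtree, then the node.
At E: go left to A.
  At A: no left child.
  At A: go right to X.
    At X: go left to N.
      At N: go left to P.
        P is a leaf — visit P.
      At N: no right child.
      Visit N.
    At X: go right to D.
      At D: go left to V.
        V is a leaf — visit V.
      At D: no right child.
      Visit D.
    Visit X.
  Visit A.
At E: go right to K.
  At K: no left child.
  At K: go right to S.
    S is a leaf — visit S.
  Visit K.
Visit E.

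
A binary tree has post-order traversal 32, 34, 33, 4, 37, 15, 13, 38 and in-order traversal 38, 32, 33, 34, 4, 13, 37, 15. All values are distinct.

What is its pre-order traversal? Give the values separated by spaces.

The last element of post-order is the root; it splits in-order into left and right subtrees.
Root 38: left subtree has 0 nodes { }, right has 7 {32, 33, 34, 4, 13, 37, 15}.
  Root 13: left subtree has 4 nodes {32, 33, 34, 4}, right has 2 {37, 15}.
    Root 4: left subtree has 3 nodes {32, 33, 34}, right has 0 { }.
      Root 33: left subtree has 1 node {32}, right has 1 {34}.
    Root 15: left subtree has 1 node {37}, right has 0 { }.

38 13 4 33 32 34 15 37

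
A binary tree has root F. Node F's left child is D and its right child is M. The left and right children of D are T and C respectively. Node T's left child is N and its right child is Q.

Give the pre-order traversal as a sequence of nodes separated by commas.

F, D, T, N, Q, C, M

Pre-order visits the node, then its left subtree, then its right subtree.
Visit F.
At F: go left to D.
  Visit D.
  At D: go left to T.
    Visit T.
    At T: go left to N.
      N is a leaf — visit N.
    At T: go right to Q.
      Q is a leaf — visit Q.
  At D: go right to C.
    C is a leaf — visit C.
At F: go right to M.
  M is a leaf — visit M.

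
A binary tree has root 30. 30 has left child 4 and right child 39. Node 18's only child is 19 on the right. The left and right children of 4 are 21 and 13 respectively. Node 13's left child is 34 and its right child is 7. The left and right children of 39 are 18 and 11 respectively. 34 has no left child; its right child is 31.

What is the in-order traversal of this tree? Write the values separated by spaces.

21 4 34 31 13 7 30 18 19 39 11

In-order visits the left subtree, then the node, then the right subtree.
At 30: go left to 4.
  At 4: go left to 21.
    21 is a leaf — visit 21.
  Visit 4.
  At 4: go right to 13.
    At 13: go left to 34.
      At 34: no left child.
      Visit 34.
      At 34: go right to 31.
        31 is a leaf — visit 31.
    Visit 13.
    At 13: go right to 7.
      7 is a leaf — visit 7.
Visit 30.
At 30: go right to 39.
  At 39: go left to 18.
    At 18: no left child.
    Visit 18.
    At 18: go right to 19.
      19 is a leaf — visit 19.
  Visit 39.
  At 39: go right to 11.
    11 is a leaf — visit 11.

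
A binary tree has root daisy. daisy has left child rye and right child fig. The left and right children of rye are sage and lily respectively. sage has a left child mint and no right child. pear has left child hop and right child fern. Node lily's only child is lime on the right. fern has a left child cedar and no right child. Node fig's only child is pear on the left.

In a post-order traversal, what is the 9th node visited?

pear

Post-order visits the left subtree, then the right subtree, then the node.
At daisy: go left to rye.
  At rye: go left to sage.
    At sage: go left to mint.
      mint is a leaf — visit mint.
    At sage: no right child.
    Visit sage.
  At rye: go right to lily.
    At lily: no left child.
    At lily: go right to lime.
      lime is a leaf — visit lime.
    Visit lily.
  Visit rye.
At daisy: go right to fig.
  At fig: go left to pear.
    At pear: go left to hop.
      hop is a leaf — visit hop.
    At pear: go right to fern.
      At fern: go left to cedar.
        cedar is a leaf — visit cedar.
      At fern: no right child.
      Visit fern.
    Visit pear.
  At fig: no right child.
  Visit fig.
Visit daisy.
Full post-order sequence: mint, sage, lime, lily, rye, hop, cedar, fern, pear, fig, daisy.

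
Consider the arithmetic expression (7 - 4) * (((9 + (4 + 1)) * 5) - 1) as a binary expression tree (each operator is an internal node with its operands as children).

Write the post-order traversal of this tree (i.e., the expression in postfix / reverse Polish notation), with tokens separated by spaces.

7 4 - 9 4 1 + + 5 * 1 - *

Post-order on an expression tree gives postfix notation: for each operator, emit left operand, right operand, then the operator.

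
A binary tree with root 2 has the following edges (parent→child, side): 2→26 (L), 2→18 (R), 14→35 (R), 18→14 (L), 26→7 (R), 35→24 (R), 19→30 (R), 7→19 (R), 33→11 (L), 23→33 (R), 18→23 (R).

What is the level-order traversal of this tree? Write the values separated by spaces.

Level-order visits nodes level by level from the root, left to right within each level.
Level 0: 2
Level 1: 26, 18
Level 2: 7, 14, 23
Level 3: 19, 35, 33
Level 4: 30, 24, 11

2 26 18 7 14 23 19 35 33 30 24 11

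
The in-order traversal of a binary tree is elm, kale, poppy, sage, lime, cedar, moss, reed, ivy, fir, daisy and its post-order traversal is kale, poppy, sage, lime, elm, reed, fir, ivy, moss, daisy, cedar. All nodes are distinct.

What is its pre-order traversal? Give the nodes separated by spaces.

cedar elm lime sage poppy kale daisy moss ivy reed fir

The last element of post-order is the root; it splits in-order into left and right subtrees.
Root cedar: left subtree has 5 nodes {elm, kale, poppy, sage, lime}, right has 5 {moss, reed, ivy, fir, daisy}.
  Root elm: left subtree has 0 nodes { }, right has 4 {kale, poppy, sage, lime}.
    Root lime: left subtree has 3 nodes {kale, poppy, sage}, right has 0 { }.
      Root sage: left subtree has 2 nodes {kale, poppy}, right has 0 { }.
        Root poppy: left subtree has 1 node {kale}, right has 0 { }.
  Root daisy: left subtree has 4 nodes {moss, reed, ivy, fir}, right has 0 { }.
    Root moss: left subtree has 0 nodes { }, right has 3 {reed, ivy, fir}.
      Root ivy: left subtree has 1 node {reed}, right has 1 {fir}.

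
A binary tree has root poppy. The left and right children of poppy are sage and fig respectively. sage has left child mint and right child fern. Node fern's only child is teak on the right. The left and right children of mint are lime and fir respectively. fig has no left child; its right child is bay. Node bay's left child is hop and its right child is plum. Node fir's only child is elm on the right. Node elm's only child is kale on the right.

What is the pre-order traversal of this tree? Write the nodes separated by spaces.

Pre-order visits the node, then its left subtree, then its right subtree.
Visit poppy.
At poppy: go left to sage.
  Visit sage.
  At sage: go left to mint.
    Visit mint.
    At mint: go left to lime.
      lime is a leaf — visit lime.
    At mint: go right to fir.
      Visit fir.
      At fir: no left child.
      At fir: go right to elm.
        Visit elm.
        At elm: no left child.
        At elm: go right to kale.
          kale is a leaf — visit kale.
  At sage: go right to fern.
    Visit fern.
    At fern: no left child.
    At fern: go right to teak.
      teak is a leaf — visit teak.
At poppy: go right to fig.
  Visit fig.
  At fig: no left child.
  At fig: go right to bay.
    Visit bay.
    At bay: go left to hop.
      hop is a leaf — visit hop.
    At bay: go right to plum.
      plum is a leaf — visit plum.

poppy sage mint lime fir elm kale fern teak fig bay hop plum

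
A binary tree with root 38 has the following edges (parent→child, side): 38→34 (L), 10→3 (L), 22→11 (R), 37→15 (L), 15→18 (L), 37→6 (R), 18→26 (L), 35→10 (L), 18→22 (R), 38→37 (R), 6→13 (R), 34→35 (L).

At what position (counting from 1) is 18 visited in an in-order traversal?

7

In-order visits the left subtree, then the node, then the right subtree.
At 38: go left to 34.
  At 34: go left to 35.
    At 35: go left to 10.
      At 10: go left to 3.
        3 is a leaf — visit 3.
      Visit 10.
      At 10: no right child.
    Visit 35.
    At 35: no right child.
  Visit 34.
  At 34: no right child.
Visit 38.
At 38: go right to 37.
  At 37: go left to 15.
    At 15: go left to 18.
      At 18: go left to 26.
        26 is a leaf — visit 26.
      Visit 18.
      At 18: go right to 22.
        At 22: no left child.
        Visit 22.
        At 22: go right to 11.
          11 is a leaf — visit 11.
    Visit 15.
    At 15: no right child.
  Visit 37.
  At 37: go right to 6.
    At 6: no left child.
    Visit 6.
    At 6: go right to 13.
      13 is a leaf — visit 13.
Full in-order sequence: 3, 10, 35, 34, 38, 26, 18, 22, 11, 15, 37, 6, 13.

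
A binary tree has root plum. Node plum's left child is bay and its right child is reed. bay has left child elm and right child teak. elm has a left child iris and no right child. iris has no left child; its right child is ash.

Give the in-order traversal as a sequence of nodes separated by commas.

iris, ash, elm, bay, teak, plum, reed

In-order visits the left subtree, then the node, then the right subtree.
At plum: go left to bay.
  At bay: go left to elm.
    At elm: go left to iris.
      At iris: no left child.
      Visit iris.
      At iris: go right to ash.
        ash is a leaf — visit ash.
    Visit elm.
    At elm: no right child.
  Visit bay.
  At bay: go right to teak.
    teak is a leaf — visit teak.
Visit plum.
At plum: go right to reed.
  reed is a leaf — visit reed.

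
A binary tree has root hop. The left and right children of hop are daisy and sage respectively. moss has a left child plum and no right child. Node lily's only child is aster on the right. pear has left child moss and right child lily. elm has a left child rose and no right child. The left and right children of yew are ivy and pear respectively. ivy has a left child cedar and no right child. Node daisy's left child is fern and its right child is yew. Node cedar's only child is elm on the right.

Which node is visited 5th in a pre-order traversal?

ivy

Pre-order visits the node, then its left subtree, then its right subtree.
Visit hop.
At hop: go left to daisy.
  Visit daisy.
  At daisy: go left to fern.
    fern is a leaf — visit fern.
  At daisy: go right to yew.
    Visit yew.
    At yew: go left to ivy.
      Visit ivy.
      At ivy: go left to cedar.
        Visit cedar.
        At cedar: no left child.
        At cedar: go right to elm.
          Visit elm.
          At elm: go left to rose.
            rose is a leaf — visit rose.
          At elm: no right child.
      At ivy: no right child.
    At yew: go right to pear.
      Visit pear.
      At pear: go left to moss.
        Visit moss.
        At moss: go left to plum.
          plum is a leaf — visit plum.
        At moss: no right child.
      At pear: go right to lily.
        Visit lily.
        At lily: no left child.
        At lily: go right to aster.
          aster is a leaf — visit aster.
At hop: go right to sage.
  sage is a leaf — visit sage.
Full pre-order sequence: hop, daisy, fern, yew, ivy, cedar, elm, rose, pear, moss, plum, lily, aster, sage.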